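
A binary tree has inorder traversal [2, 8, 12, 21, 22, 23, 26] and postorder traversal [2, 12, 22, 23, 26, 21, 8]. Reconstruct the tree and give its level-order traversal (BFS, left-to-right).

Inorder:   [2, 8, 12, 21, 22, 23, 26]
Postorder: [2, 12, 22, 23, 26, 21, 8]
Algorithm: postorder visits root last, so walk postorder right-to-left;
each value is the root of the current inorder slice — split it at that
value, recurse on the right subtree first, then the left.
Recursive splits:
  root=8; inorder splits into left=[2], right=[12, 21, 22, 23, 26]
  root=21; inorder splits into left=[12], right=[22, 23, 26]
  root=26; inorder splits into left=[22, 23], right=[]
  root=23; inorder splits into left=[22], right=[]
  root=22; inorder splits into left=[], right=[]
  root=12; inorder splits into left=[], right=[]
  root=2; inorder splits into left=[], right=[]
Reconstructed level-order: [8, 2, 21, 12, 26, 23, 22]


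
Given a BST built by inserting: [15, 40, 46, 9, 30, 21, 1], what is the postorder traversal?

Tree insertion order: [15, 40, 46, 9, 30, 21, 1]
Tree (level-order array): [15, 9, 40, 1, None, 30, 46, None, None, 21]
Postorder traversal: [1, 9, 21, 30, 46, 40, 15]


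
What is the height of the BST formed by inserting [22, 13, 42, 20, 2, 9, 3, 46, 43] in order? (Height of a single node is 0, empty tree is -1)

Insertion order: [22, 13, 42, 20, 2, 9, 3, 46, 43]
Tree (level-order array): [22, 13, 42, 2, 20, None, 46, None, 9, None, None, 43, None, 3]
Compute height bottom-up (empty subtree = -1):
  height(3) = 1 + max(-1, -1) = 0
  height(9) = 1 + max(0, -1) = 1
  height(2) = 1 + max(-1, 1) = 2
  height(20) = 1 + max(-1, -1) = 0
  height(13) = 1 + max(2, 0) = 3
  height(43) = 1 + max(-1, -1) = 0
  height(46) = 1 + max(0, -1) = 1
  height(42) = 1 + max(-1, 1) = 2
  height(22) = 1 + max(3, 2) = 4
Height = 4


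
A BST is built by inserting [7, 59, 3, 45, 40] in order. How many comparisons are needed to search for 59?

Search path for 59: 7 -> 59
Found: True
Comparisons: 2


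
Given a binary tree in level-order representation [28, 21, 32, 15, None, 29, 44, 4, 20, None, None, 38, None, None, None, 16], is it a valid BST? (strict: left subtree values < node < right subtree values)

Level-order array: [28, 21, 32, 15, None, 29, 44, 4, 20, None, None, 38, None, None, None, 16]
Validate using subtree bounds (lo, hi): at each node, require lo < value < hi,
then recurse left with hi=value and right with lo=value.
Preorder trace (stopping at first violation):
  at node 28 with bounds (-inf, +inf): OK
  at node 21 with bounds (-inf, 28): OK
  at node 15 with bounds (-inf, 21): OK
  at node 4 with bounds (-inf, 15): OK
  at node 20 with bounds (15, 21): OK
  at node 16 with bounds (15, 20): OK
  at node 32 with bounds (28, +inf): OK
  at node 29 with bounds (28, 32): OK
  at node 44 with bounds (32, +inf): OK
  at node 38 with bounds (32, 44): OK
No violation found at any node.
Result: Valid BST


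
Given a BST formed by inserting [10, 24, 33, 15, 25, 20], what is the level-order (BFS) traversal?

Tree insertion order: [10, 24, 33, 15, 25, 20]
Tree (level-order array): [10, None, 24, 15, 33, None, 20, 25]
BFS from the root, enqueuing left then right child of each popped node:
  queue [10] -> pop 10, enqueue [24], visited so far: [10]
  queue [24] -> pop 24, enqueue [15, 33], visited so far: [10, 24]
  queue [15, 33] -> pop 15, enqueue [20], visited so far: [10, 24, 15]
  queue [33, 20] -> pop 33, enqueue [25], visited so far: [10, 24, 15, 33]
  queue [20, 25] -> pop 20, enqueue [none], visited so far: [10, 24, 15, 33, 20]
  queue [25] -> pop 25, enqueue [none], visited so far: [10, 24, 15, 33, 20, 25]
Result: [10, 24, 15, 33, 20, 25]


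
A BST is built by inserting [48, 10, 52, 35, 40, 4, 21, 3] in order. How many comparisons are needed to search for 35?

Search path for 35: 48 -> 10 -> 35
Found: True
Comparisons: 3


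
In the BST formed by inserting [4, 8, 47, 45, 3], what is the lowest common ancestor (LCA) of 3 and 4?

Tree insertion order: [4, 8, 47, 45, 3]
Tree (level-order array): [4, 3, 8, None, None, None, 47, 45]
In a BST, the LCA of p=3, q=4 is the first node v on the
root-to-leaf path with p <= v <= q (go left if both < v, right if both > v).
Walk from root:
  at 4: 3 <= 4 <= 4, this is the LCA
LCA = 4


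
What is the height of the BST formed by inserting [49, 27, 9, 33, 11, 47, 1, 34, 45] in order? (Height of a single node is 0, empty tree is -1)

Insertion order: [49, 27, 9, 33, 11, 47, 1, 34, 45]
Tree (level-order array): [49, 27, None, 9, 33, 1, 11, None, 47, None, None, None, None, 34, None, None, 45]
Compute height bottom-up (empty subtree = -1):
  height(1) = 1 + max(-1, -1) = 0
  height(11) = 1 + max(-1, -1) = 0
  height(9) = 1 + max(0, 0) = 1
  height(45) = 1 + max(-1, -1) = 0
  height(34) = 1 + max(-1, 0) = 1
  height(47) = 1 + max(1, -1) = 2
  height(33) = 1 + max(-1, 2) = 3
  height(27) = 1 + max(1, 3) = 4
  height(49) = 1 + max(4, -1) = 5
Height = 5


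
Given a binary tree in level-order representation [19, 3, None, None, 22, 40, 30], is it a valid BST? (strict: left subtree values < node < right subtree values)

Level-order array: [19, 3, None, None, 22, 40, 30]
Validate using subtree bounds (lo, hi): at each node, require lo < value < hi,
then recurse left with hi=value and right with lo=value.
Preorder trace (stopping at first violation):
  at node 19 with bounds (-inf, +inf): OK
  at node 3 with bounds (-inf, 19): OK
  at node 22 with bounds (3, 19): VIOLATION
Node 22 violates its bound: not (3 < 22 < 19).
Result: Not a valid BST


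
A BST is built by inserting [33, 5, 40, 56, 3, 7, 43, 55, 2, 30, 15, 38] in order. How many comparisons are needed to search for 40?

Search path for 40: 33 -> 40
Found: True
Comparisons: 2


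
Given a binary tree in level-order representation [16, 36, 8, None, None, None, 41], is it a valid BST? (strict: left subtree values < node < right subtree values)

Level-order array: [16, 36, 8, None, None, None, 41]
Validate using subtree bounds (lo, hi): at each node, require lo < value < hi,
then recurse left with hi=value and right with lo=value.
Preorder trace (stopping at first violation):
  at node 16 with bounds (-inf, +inf): OK
  at node 36 with bounds (-inf, 16): VIOLATION
Node 36 violates its bound: not (-inf < 36 < 16).
Result: Not a valid BST


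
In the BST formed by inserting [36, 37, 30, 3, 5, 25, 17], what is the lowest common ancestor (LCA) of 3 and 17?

Tree insertion order: [36, 37, 30, 3, 5, 25, 17]
Tree (level-order array): [36, 30, 37, 3, None, None, None, None, 5, None, 25, 17]
In a BST, the LCA of p=3, q=17 is the first node v on the
root-to-leaf path with p <= v <= q (go left if both < v, right if both > v).
Walk from root:
  at 36: both 3 and 17 < 36, go left
  at 30: both 3 and 17 < 30, go left
  at 3: 3 <= 3 <= 17, this is the LCA
LCA = 3


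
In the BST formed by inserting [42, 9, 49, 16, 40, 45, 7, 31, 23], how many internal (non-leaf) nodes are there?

Tree built from: [42, 9, 49, 16, 40, 45, 7, 31, 23]
Tree (level-order array): [42, 9, 49, 7, 16, 45, None, None, None, None, 40, None, None, 31, None, 23]
Rule: An internal node has at least one child.
Per-node child counts:
  node 42: 2 child(ren)
  node 9: 2 child(ren)
  node 7: 0 child(ren)
  node 16: 1 child(ren)
  node 40: 1 child(ren)
  node 31: 1 child(ren)
  node 23: 0 child(ren)
  node 49: 1 child(ren)
  node 45: 0 child(ren)
Matching nodes: [42, 9, 16, 40, 31, 49]
Count of internal (non-leaf) nodes: 6


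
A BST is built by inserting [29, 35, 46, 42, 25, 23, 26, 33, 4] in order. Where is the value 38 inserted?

Starting tree (level order): [29, 25, 35, 23, 26, 33, 46, 4, None, None, None, None, None, 42]
Insertion path: 29 -> 35 -> 46 -> 42
Result: insert 38 as left child of 42
Final tree (level order): [29, 25, 35, 23, 26, 33, 46, 4, None, None, None, None, None, 42, None, None, None, 38]


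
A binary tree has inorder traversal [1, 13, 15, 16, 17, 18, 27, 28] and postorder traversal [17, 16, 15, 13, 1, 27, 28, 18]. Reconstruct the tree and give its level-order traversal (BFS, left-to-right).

Inorder:   [1, 13, 15, 16, 17, 18, 27, 28]
Postorder: [17, 16, 15, 13, 1, 27, 28, 18]
Algorithm: postorder visits root last, so walk postorder right-to-left;
each value is the root of the current inorder slice — split it at that
value, recurse on the right subtree first, then the left.
Recursive splits:
  root=18; inorder splits into left=[1, 13, 15, 16, 17], right=[27, 28]
  root=28; inorder splits into left=[27], right=[]
  root=27; inorder splits into left=[], right=[]
  root=1; inorder splits into left=[], right=[13, 15, 16, 17]
  root=13; inorder splits into left=[], right=[15, 16, 17]
  root=15; inorder splits into left=[], right=[16, 17]
  root=16; inorder splits into left=[], right=[17]
  root=17; inorder splits into left=[], right=[]
Reconstructed level-order: [18, 1, 28, 13, 27, 15, 16, 17]


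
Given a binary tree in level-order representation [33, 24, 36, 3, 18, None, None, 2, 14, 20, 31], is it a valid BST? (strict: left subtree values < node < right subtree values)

Level-order array: [33, 24, 36, 3, 18, None, None, 2, 14, 20, 31]
Validate using subtree bounds (lo, hi): at each node, require lo < value < hi,
then recurse left with hi=value and right with lo=value.
Preorder trace (stopping at first violation):
  at node 33 with bounds (-inf, +inf): OK
  at node 24 with bounds (-inf, 33): OK
  at node 3 with bounds (-inf, 24): OK
  at node 2 with bounds (-inf, 3): OK
  at node 14 with bounds (3, 24): OK
  at node 18 with bounds (24, 33): VIOLATION
Node 18 violates its bound: not (24 < 18 < 33).
Result: Not a valid BST


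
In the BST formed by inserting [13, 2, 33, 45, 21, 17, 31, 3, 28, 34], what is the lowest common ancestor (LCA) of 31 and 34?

Tree insertion order: [13, 2, 33, 45, 21, 17, 31, 3, 28, 34]
Tree (level-order array): [13, 2, 33, None, 3, 21, 45, None, None, 17, 31, 34, None, None, None, 28]
In a BST, the LCA of p=31, q=34 is the first node v on the
root-to-leaf path with p <= v <= q (go left if both < v, right if both > v).
Walk from root:
  at 13: both 31 and 34 > 13, go right
  at 33: 31 <= 33 <= 34, this is the LCA
LCA = 33


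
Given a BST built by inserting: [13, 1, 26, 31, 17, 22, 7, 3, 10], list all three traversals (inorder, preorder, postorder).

Tree insertion order: [13, 1, 26, 31, 17, 22, 7, 3, 10]
Tree (level-order array): [13, 1, 26, None, 7, 17, 31, 3, 10, None, 22]
Inorder (L, root, R): [1, 3, 7, 10, 13, 17, 22, 26, 31]
Preorder (root, L, R): [13, 1, 7, 3, 10, 26, 17, 22, 31]
Postorder (L, R, root): [3, 10, 7, 1, 22, 17, 31, 26, 13]


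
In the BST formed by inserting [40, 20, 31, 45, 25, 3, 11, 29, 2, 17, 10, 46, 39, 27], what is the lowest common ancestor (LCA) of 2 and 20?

Tree insertion order: [40, 20, 31, 45, 25, 3, 11, 29, 2, 17, 10, 46, 39, 27]
Tree (level-order array): [40, 20, 45, 3, 31, None, 46, 2, 11, 25, 39, None, None, None, None, 10, 17, None, 29, None, None, None, None, None, None, 27]
In a BST, the LCA of p=2, q=20 is the first node v on the
root-to-leaf path with p <= v <= q (go left if both < v, right if both > v).
Walk from root:
  at 40: both 2 and 20 < 40, go left
  at 20: 2 <= 20 <= 20, this is the LCA
LCA = 20


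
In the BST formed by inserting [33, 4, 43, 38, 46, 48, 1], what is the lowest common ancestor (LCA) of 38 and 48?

Tree insertion order: [33, 4, 43, 38, 46, 48, 1]
Tree (level-order array): [33, 4, 43, 1, None, 38, 46, None, None, None, None, None, 48]
In a BST, the LCA of p=38, q=48 is the first node v on the
root-to-leaf path with p <= v <= q (go left if both < v, right if both > v).
Walk from root:
  at 33: both 38 and 48 > 33, go right
  at 43: 38 <= 43 <= 48, this is the LCA
LCA = 43


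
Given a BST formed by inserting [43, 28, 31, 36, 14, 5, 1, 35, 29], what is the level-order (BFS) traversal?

Tree insertion order: [43, 28, 31, 36, 14, 5, 1, 35, 29]
Tree (level-order array): [43, 28, None, 14, 31, 5, None, 29, 36, 1, None, None, None, 35]
BFS from the root, enqueuing left then right child of each popped node:
  queue [43] -> pop 43, enqueue [28], visited so far: [43]
  queue [28] -> pop 28, enqueue [14, 31], visited so far: [43, 28]
  queue [14, 31] -> pop 14, enqueue [5], visited so far: [43, 28, 14]
  queue [31, 5] -> pop 31, enqueue [29, 36], visited so far: [43, 28, 14, 31]
  queue [5, 29, 36] -> pop 5, enqueue [1], visited so far: [43, 28, 14, 31, 5]
  queue [29, 36, 1] -> pop 29, enqueue [none], visited so far: [43, 28, 14, 31, 5, 29]
  queue [36, 1] -> pop 36, enqueue [35], visited so far: [43, 28, 14, 31, 5, 29, 36]
  queue [1, 35] -> pop 1, enqueue [none], visited so far: [43, 28, 14, 31, 5, 29, 36, 1]
  queue [35] -> pop 35, enqueue [none], visited so far: [43, 28, 14, 31, 5, 29, 36, 1, 35]
Result: [43, 28, 14, 31, 5, 29, 36, 1, 35]


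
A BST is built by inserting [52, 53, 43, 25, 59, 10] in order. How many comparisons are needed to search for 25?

Search path for 25: 52 -> 43 -> 25
Found: True
Comparisons: 3


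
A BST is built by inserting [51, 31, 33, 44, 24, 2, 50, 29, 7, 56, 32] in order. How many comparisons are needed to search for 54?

Search path for 54: 51 -> 56
Found: False
Comparisons: 2


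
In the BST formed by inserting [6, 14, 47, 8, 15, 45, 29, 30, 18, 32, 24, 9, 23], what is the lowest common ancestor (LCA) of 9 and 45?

Tree insertion order: [6, 14, 47, 8, 15, 45, 29, 30, 18, 32, 24, 9, 23]
Tree (level-order array): [6, None, 14, 8, 47, None, 9, 15, None, None, None, None, 45, 29, None, 18, 30, None, 24, None, 32, 23]
In a BST, the LCA of p=9, q=45 is the first node v on the
root-to-leaf path with p <= v <= q (go left if both < v, right if both > v).
Walk from root:
  at 6: both 9 and 45 > 6, go right
  at 14: 9 <= 14 <= 45, this is the LCA
LCA = 14


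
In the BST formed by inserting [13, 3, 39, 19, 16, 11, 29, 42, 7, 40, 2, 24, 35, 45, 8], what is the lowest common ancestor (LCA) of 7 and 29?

Tree insertion order: [13, 3, 39, 19, 16, 11, 29, 42, 7, 40, 2, 24, 35, 45, 8]
Tree (level-order array): [13, 3, 39, 2, 11, 19, 42, None, None, 7, None, 16, 29, 40, 45, None, 8, None, None, 24, 35]
In a BST, the LCA of p=7, q=29 is the first node v on the
root-to-leaf path with p <= v <= q (go left if both < v, right if both > v).
Walk from root:
  at 13: 7 <= 13 <= 29, this is the LCA
LCA = 13


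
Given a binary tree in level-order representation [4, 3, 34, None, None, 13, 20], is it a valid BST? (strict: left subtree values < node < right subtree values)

Level-order array: [4, 3, 34, None, None, 13, 20]
Validate using subtree bounds (lo, hi): at each node, require lo < value < hi,
then recurse left with hi=value and right with lo=value.
Preorder trace (stopping at first violation):
  at node 4 with bounds (-inf, +inf): OK
  at node 3 with bounds (-inf, 4): OK
  at node 34 with bounds (4, +inf): OK
  at node 13 with bounds (4, 34): OK
  at node 20 with bounds (34, +inf): VIOLATION
Node 20 violates its bound: not (34 < 20 < +inf).
Result: Not a valid BST


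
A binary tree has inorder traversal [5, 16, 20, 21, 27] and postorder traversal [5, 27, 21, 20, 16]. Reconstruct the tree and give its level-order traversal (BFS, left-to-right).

Inorder:   [5, 16, 20, 21, 27]
Postorder: [5, 27, 21, 20, 16]
Algorithm: postorder visits root last, so walk postorder right-to-left;
each value is the root of the current inorder slice — split it at that
value, recurse on the right subtree first, then the left.
Recursive splits:
  root=16; inorder splits into left=[5], right=[20, 21, 27]
  root=20; inorder splits into left=[], right=[21, 27]
  root=21; inorder splits into left=[], right=[27]
  root=27; inorder splits into left=[], right=[]
  root=5; inorder splits into left=[], right=[]
Reconstructed level-order: [16, 5, 20, 21, 27]


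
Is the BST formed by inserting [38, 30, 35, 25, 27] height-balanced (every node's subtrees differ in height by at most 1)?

Tree (level-order array): [38, 30, None, 25, 35, None, 27]
Definition: a tree is height-balanced if, at every node, |h(left) - h(right)| <= 1 (empty subtree has height -1).
Bottom-up per-node check:
  node 27: h_left=-1, h_right=-1, diff=0 [OK], height=0
  node 25: h_left=-1, h_right=0, diff=1 [OK], height=1
  node 35: h_left=-1, h_right=-1, diff=0 [OK], height=0
  node 30: h_left=1, h_right=0, diff=1 [OK], height=2
  node 38: h_left=2, h_right=-1, diff=3 [FAIL (|2--1|=3 > 1)], height=3
Node 38 violates the condition: |2 - -1| = 3 > 1.
Result: Not balanced


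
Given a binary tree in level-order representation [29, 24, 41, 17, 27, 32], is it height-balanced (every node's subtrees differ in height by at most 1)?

Tree (level-order array): [29, 24, 41, 17, 27, 32]
Definition: a tree is height-balanced if, at every node, |h(left) - h(right)| <= 1 (empty subtree has height -1).
Bottom-up per-node check:
  node 17: h_left=-1, h_right=-1, diff=0 [OK], height=0
  node 27: h_left=-1, h_right=-1, diff=0 [OK], height=0
  node 24: h_left=0, h_right=0, diff=0 [OK], height=1
  node 32: h_left=-1, h_right=-1, diff=0 [OK], height=0
  node 41: h_left=0, h_right=-1, diff=1 [OK], height=1
  node 29: h_left=1, h_right=1, diff=0 [OK], height=2
All nodes satisfy the balance condition.
Result: Balanced


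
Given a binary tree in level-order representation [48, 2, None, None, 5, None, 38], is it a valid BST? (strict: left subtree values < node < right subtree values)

Level-order array: [48, 2, None, None, 5, None, 38]
Validate using subtree bounds (lo, hi): at each node, require lo < value < hi,
then recurse left with hi=value and right with lo=value.
Preorder trace (stopping at first violation):
  at node 48 with bounds (-inf, +inf): OK
  at node 2 with bounds (-inf, 48): OK
  at node 5 with bounds (2, 48): OK
  at node 38 with bounds (5, 48): OK
No violation found at any node.
Result: Valid BST


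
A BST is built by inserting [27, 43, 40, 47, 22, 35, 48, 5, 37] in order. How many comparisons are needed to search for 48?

Search path for 48: 27 -> 43 -> 47 -> 48
Found: True
Comparisons: 4


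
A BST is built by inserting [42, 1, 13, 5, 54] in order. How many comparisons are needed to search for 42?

Search path for 42: 42
Found: True
Comparisons: 1


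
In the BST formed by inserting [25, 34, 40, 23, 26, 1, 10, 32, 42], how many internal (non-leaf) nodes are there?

Tree built from: [25, 34, 40, 23, 26, 1, 10, 32, 42]
Tree (level-order array): [25, 23, 34, 1, None, 26, 40, None, 10, None, 32, None, 42]
Rule: An internal node has at least one child.
Per-node child counts:
  node 25: 2 child(ren)
  node 23: 1 child(ren)
  node 1: 1 child(ren)
  node 10: 0 child(ren)
  node 34: 2 child(ren)
  node 26: 1 child(ren)
  node 32: 0 child(ren)
  node 40: 1 child(ren)
  node 42: 0 child(ren)
Matching nodes: [25, 23, 1, 34, 26, 40]
Count of internal (non-leaf) nodes: 6


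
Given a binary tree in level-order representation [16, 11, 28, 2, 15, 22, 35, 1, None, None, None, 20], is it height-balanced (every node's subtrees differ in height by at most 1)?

Tree (level-order array): [16, 11, 28, 2, 15, 22, 35, 1, None, None, None, 20]
Definition: a tree is height-balanced if, at every node, |h(left) - h(right)| <= 1 (empty subtree has height -1).
Bottom-up per-node check:
  node 1: h_left=-1, h_right=-1, diff=0 [OK], height=0
  node 2: h_left=0, h_right=-1, diff=1 [OK], height=1
  node 15: h_left=-1, h_right=-1, diff=0 [OK], height=0
  node 11: h_left=1, h_right=0, diff=1 [OK], height=2
  node 20: h_left=-1, h_right=-1, diff=0 [OK], height=0
  node 22: h_left=0, h_right=-1, diff=1 [OK], height=1
  node 35: h_left=-1, h_right=-1, diff=0 [OK], height=0
  node 28: h_left=1, h_right=0, diff=1 [OK], height=2
  node 16: h_left=2, h_right=2, diff=0 [OK], height=3
All nodes satisfy the balance condition.
Result: Balanced


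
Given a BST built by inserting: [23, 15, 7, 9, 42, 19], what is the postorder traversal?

Tree insertion order: [23, 15, 7, 9, 42, 19]
Tree (level-order array): [23, 15, 42, 7, 19, None, None, None, 9]
Postorder traversal: [9, 7, 19, 15, 42, 23]


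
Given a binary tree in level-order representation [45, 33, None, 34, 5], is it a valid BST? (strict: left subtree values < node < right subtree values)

Level-order array: [45, 33, None, 34, 5]
Validate using subtree bounds (lo, hi): at each node, require lo < value < hi,
then recurse left with hi=value and right with lo=value.
Preorder trace (stopping at first violation):
  at node 45 with bounds (-inf, +inf): OK
  at node 33 with bounds (-inf, 45): OK
  at node 34 with bounds (-inf, 33): VIOLATION
Node 34 violates its bound: not (-inf < 34 < 33).
Result: Not a valid BST


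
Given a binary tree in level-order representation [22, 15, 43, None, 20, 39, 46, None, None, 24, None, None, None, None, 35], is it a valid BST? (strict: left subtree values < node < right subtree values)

Level-order array: [22, 15, 43, None, 20, 39, 46, None, None, 24, None, None, None, None, 35]
Validate using subtree bounds (lo, hi): at each node, require lo < value < hi,
then recurse left with hi=value and right with lo=value.
Preorder trace (stopping at first violation):
  at node 22 with bounds (-inf, +inf): OK
  at node 15 with bounds (-inf, 22): OK
  at node 20 with bounds (15, 22): OK
  at node 43 with bounds (22, +inf): OK
  at node 39 with bounds (22, 43): OK
  at node 24 with bounds (22, 39): OK
  at node 35 with bounds (24, 39): OK
  at node 46 with bounds (43, +inf): OK
No violation found at any node.
Result: Valid BST


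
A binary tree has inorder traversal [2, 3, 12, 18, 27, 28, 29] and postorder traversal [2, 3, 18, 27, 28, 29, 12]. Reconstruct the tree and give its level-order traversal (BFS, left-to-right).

Inorder:   [2, 3, 12, 18, 27, 28, 29]
Postorder: [2, 3, 18, 27, 28, 29, 12]
Algorithm: postorder visits root last, so walk postorder right-to-left;
each value is the root of the current inorder slice — split it at that
value, recurse on the right subtree first, then the left.
Recursive splits:
  root=12; inorder splits into left=[2, 3], right=[18, 27, 28, 29]
  root=29; inorder splits into left=[18, 27, 28], right=[]
  root=28; inorder splits into left=[18, 27], right=[]
  root=27; inorder splits into left=[18], right=[]
  root=18; inorder splits into left=[], right=[]
  root=3; inorder splits into left=[2], right=[]
  root=2; inorder splits into left=[], right=[]
Reconstructed level-order: [12, 3, 29, 2, 28, 27, 18]


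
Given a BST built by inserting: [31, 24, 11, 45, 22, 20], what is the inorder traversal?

Tree insertion order: [31, 24, 11, 45, 22, 20]
Tree (level-order array): [31, 24, 45, 11, None, None, None, None, 22, 20]
Inorder traversal: [11, 20, 22, 24, 31, 45]


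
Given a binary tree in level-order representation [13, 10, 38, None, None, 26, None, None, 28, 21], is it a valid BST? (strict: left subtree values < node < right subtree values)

Level-order array: [13, 10, 38, None, None, 26, None, None, 28, 21]
Validate using subtree bounds (lo, hi): at each node, require lo < value < hi,
then recurse left with hi=value and right with lo=value.
Preorder trace (stopping at first violation):
  at node 13 with bounds (-inf, +inf): OK
  at node 10 with bounds (-inf, 13): OK
  at node 38 with bounds (13, +inf): OK
  at node 26 with bounds (13, 38): OK
  at node 28 with bounds (26, 38): OK
  at node 21 with bounds (26, 28): VIOLATION
Node 21 violates its bound: not (26 < 21 < 28).
Result: Not a valid BST


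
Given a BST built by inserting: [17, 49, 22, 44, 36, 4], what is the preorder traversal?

Tree insertion order: [17, 49, 22, 44, 36, 4]
Tree (level-order array): [17, 4, 49, None, None, 22, None, None, 44, 36]
Preorder traversal: [17, 4, 49, 22, 44, 36]


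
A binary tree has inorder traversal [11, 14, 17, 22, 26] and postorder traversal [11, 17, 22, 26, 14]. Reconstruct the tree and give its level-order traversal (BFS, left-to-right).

Inorder:   [11, 14, 17, 22, 26]
Postorder: [11, 17, 22, 26, 14]
Algorithm: postorder visits root last, so walk postorder right-to-left;
each value is the root of the current inorder slice — split it at that
value, recurse on the right subtree first, then the left.
Recursive splits:
  root=14; inorder splits into left=[11], right=[17, 22, 26]
  root=26; inorder splits into left=[17, 22], right=[]
  root=22; inorder splits into left=[17], right=[]
  root=17; inorder splits into left=[], right=[]
  root=11; inorder splits into left=[], right=[]
Reconstructed level-order: [14, 11, 26, 22, 17]


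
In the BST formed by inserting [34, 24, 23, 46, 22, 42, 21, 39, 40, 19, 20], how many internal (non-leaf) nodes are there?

Tree built from: [34, 24, 23, 46, 22, 42, 21, 39, 40, 19, 20]
Tree (level-order array): [34, 24, 46, 23, None, 42, None, 22, None, 39, None, 21, None, None, 40, 19, None, None, None, None, 20]
Rule: An internal node has at least one child.
Per-node child counts:
  node 34: 2 child(ren)
  node 24: 1 child(ren)
  node 23: 1 child(ren)
  node 22: 1 child(ren)
  node 21: 1 child(ren)
  node 19: 1 child(ren)
  node 20: 0 child(ren)
  node 46: 1 child(ren)
  node 42: 1 child(ren)
  node 39: 1 child(ren)
  node 40: 0 child(ren)
Matching nodes: [34, 24, 23, 22, 21, 19, 46, 42, 39]
Count of internal (non-leaf) nodes: 9


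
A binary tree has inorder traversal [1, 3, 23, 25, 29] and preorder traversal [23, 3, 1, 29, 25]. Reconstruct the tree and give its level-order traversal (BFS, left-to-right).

Inorder:  [1, 3, 23, 25, 29]
Preorder: [23, 3, 1, 29, 25]
Algorithm: preorder visits root first, so consume preorder in order;
for each root, split the current inorder slice at that value into
left-subtree inorder and right-subtree inorder, then recurse.
Recursive splits:
  root=23; inorder splits into left=[1, 3], right=[25, 29]
  root=3; inorder splits into left=[1], right=[]
  root=1; inorder splits into left=[], right=[]
  root=29; inorder splits into left=[25], right=[]
  root=25; inorder splits into left=[], right=[]
Reconstructed level-order: [23, 3, 29, 1, 25]


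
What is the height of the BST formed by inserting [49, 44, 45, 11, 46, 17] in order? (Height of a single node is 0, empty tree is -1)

Insertion order: [49, 44, 45, 11, 46, 17]
Tree (level-order array): [49, 44, None, 11, 45, None, 17, None, 46]
Compute height bottom-up (empty subtree = -1):
  height(17) = 1 + max(-1, -1) = 0
  height(11) = 1 + max(-1, 0) = 1
  height(46) = 1 + max(-1, -1) = 0
  height(45) = 1 + max(-1, 0) = 1
  height(44) = 1 + max(1, 1) = 2
  height(49) = 1 + max(2, -1) = 3
Height = 3


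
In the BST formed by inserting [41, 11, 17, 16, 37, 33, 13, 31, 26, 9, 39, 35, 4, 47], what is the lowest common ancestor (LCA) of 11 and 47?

Tree insertion order: [41, 11, 17, 16, 37, 33, 13, 31, 26, 9, 39, 35, 4, 47]
Tree (level-order array): [41, 11, 47, 9, 17, None, None, 4, None, 16, 37, None, None, 13, None, 33, 39, None, None, 31, 35, None, None, 26]
In a BST, the LCA of p=11, q=47 is the first node v on the
root-to-leaf path with p <= v <= q (go left if both < v, right if both > v).
Walk from root:
  at 41: 11 <= 41 <= 47, this is the LCA
LCA = 41


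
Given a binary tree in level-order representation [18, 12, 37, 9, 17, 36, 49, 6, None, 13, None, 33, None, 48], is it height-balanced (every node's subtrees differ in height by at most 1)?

Tree (level-order array): [18, 12, 37, 9, 17, 36, 49, 6, None, 13, None, 33, None, 48]
Definition: a tree is height-balanced if, at every node, |h(left) - h(right)| <= 1 (empty subtree has height -1).
Bottom-up per-node check:
  node 6: h_left=-1, h_right=-1, diff=0 [OK], height=0
  node 9: h_left=0, h_right=-1, diff=1 [OK], height=1
  node 13: h_left=-1, h_right=-1, diff=0 [OK], height=0
  node 17: h_left=0, h_right=-1, diff=1 [OK], height=1
  node 12: h_left=1, h_right=1, diff=0 [OK], height=2
  node 33: h_left=-1, h_right=-1, diff=0 [OK], height=0
  node 36: h_left=0, h_right=-1, diff=1 [OK], height=1
  node 48: h_left=-1, h_right=-1, diff=0 [OK], height=0
  node 49: h_left=0, h_right=-1, diff=1 [OK], height=1
  node 37: h_left=1, h_right=1, diff=0 [OK], height=2
  node 18: h_left=2, h_right=2, diff=0 [OK], height=3
All nodes satisfy the balance condition.
Result: Balanced


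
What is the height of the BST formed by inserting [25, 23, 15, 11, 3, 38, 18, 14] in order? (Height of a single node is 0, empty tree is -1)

Insertion order: [25, 23, 15, 11, 3, 38, 18, 14]
Tree (level-order array): [25, 23, 38, 15, None, None, None, 11, 18, 3, 14]
Compute height bottom-up (empty subtree = -1):
  height(3) = 1 + max(-1, -1) = 0
  height(14) = 1 + max(-1, -1) = 0
  height(11) = 1 + max(0, 0) = 1
  height(18) = 1 + max(-1, -1) = 0
  height(15) = 1 + max(1, 0) = 2
  height(23) = 1 + max(2, -1) = 3
  height(38) = 1 + max(-1, -1) = 0
  height(25) = 1 + max(3, 0) = 4
Height = 4


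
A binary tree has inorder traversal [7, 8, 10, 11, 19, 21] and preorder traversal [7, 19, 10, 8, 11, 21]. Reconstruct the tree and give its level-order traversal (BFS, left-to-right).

Inorder:  [7, 8, 10, 11, 19, 21]
Preorder: [7, 19, 10, 8, 11, 21]
Algorithm: preorder visits root first, so consume preorder in order;
for each root, split the current inorder slice at that value into
left-subtree inorder and right-subtree inorder, then recurse.
Recursive splits:
  root=7; inorder splits into left=[], right=[8, 10, 11, 19, 21]
  root=19; inorder splits into left=[8, 10, 11], right=[21]
  root=10; inorder splits into left=[8], right=[11]
  root=8; inorder splits into left=[], right=[]
  root=11; inorder splits into left=[], right=[]
  root=21; inorder splits into left=[], right=[]
Reconstructed level-order: [7, 19, 10, 21, 8, 11]


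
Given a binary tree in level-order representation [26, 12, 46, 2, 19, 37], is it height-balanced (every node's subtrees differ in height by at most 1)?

Tree (level-order array): [26, 12, 46, 2, 19, 37]
Definition: a tree is height-balanced if, at every node, |h(left) - h(right)| <= 1 (empty subtree has height -1).
Bottom-up per-node check:
  node 2: h_left=-1, h_right=-1, diff=0 [OK], height=0
  node 19: h_left=-1, h_right=-1, diff=0 [OK], height=0
  node 12: h_left=0, h_right=0, diff=0 [OK], height=1
  node 37: h_left=-1, h_right=-1, diff=0 [OK], height=0
  node 46: h_left=0, h_right=-1, diff=1 [OK], height=1
  node 26: h_left=1, h_right=1, diff=0 [OK], height=2
All nodes satisfy the balance condition.
Result: Balanced


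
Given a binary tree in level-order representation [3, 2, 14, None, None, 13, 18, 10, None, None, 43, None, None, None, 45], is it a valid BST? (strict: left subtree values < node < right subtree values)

Level-order array: [3, 2, 14, None, None, 13, 18, 10, None, None, 43, None, None, None, 45]
Validate using subtree bounds (lo, hi): at each node, require lo < value < hi,
then recurse left with hi=value and right with lo=value.
Preorder trace (stopping at first violation):
  at node 3 with bounds (-inf, +inf): OK
  at node 2 with bounds (-inf, 3): OK
  at node 14 with bounds (3, +inf): OK
  at node 13 with bounds (3, 14): OK
  at node 10 with bounds (3, 13): OK
  at node 18 with bounds (14, +inf): OK
  at node 43 with bounds (18, +inf): OK
  at node 45 with bounds (43, +inf): OK
No violation found at any node.
Result: Valid BST


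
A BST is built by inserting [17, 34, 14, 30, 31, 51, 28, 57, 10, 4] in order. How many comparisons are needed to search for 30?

Search path for 30: 17 -> 34 -> 30
Found: True
Comparisons: 3


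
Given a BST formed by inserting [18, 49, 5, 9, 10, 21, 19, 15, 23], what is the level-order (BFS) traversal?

Tree insertion order: [18, 49, 5, 9, 10, 21, 19, 15, 23]
Tree (level-order array): [18, 5, 49, None, 9, 21, None, None, 10, 19, 23, None, 15]
BFS from the root, enqueuing left then right child of each popped node:
  queue [18] -> pop 18, enqueue [5, 49], visited so far: [18]
  queue [5, 49] -> pop 5, enqueue [9], visited so far: [18, 5]
  queue [49, 9] -> pop 49, enqueue [21], visited so far: [18, 5, 49]
  queue [9, 21] -> pop 9, enqueue [10], visited so far: [18, 5, 49, 9]
  queue [21, 10] -> pop 21, enqueue [19, 23], visited so far: [18, 5, 49, 9, 21]
  queue [10, 19, 23] -> pop 10, enqueue [15], visited so far: [18, 5, 49, 9, 21, 10]
  queue [19, 23, 15] -> pop 19, enqueue [none], visited so far: [18, 5, 49, 9, 21, 10, 19]
  queue [23, 15] -> pop 23, enqueue [none], visited so far: [18, 5, 49, 9, 21, 10, 19, 23]
  queue [15] -> pop 15, enqueue [none], visited so far: [18, 5, 49, 9, 21, 10, 19, 23, 15]
Result: [18, 5, 49, 9, 21, 10, 19, 23, 15]


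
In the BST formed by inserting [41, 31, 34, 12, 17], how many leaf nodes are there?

Tree built from: [41, 31, 34, 12, 17]
Tree (level-order array): [41, 31, None, 12, 34, None, 17]
Rule: A leaf has 0 children.
Per-node child counts:
  node 41: 1 child(ren)
  node 31: 2 child(ren)
  node 12: 1 child(ren)
  node 17: 0 child(ren)
  node 34: 0 child(ren)
Matching nodes: [17, 34]
Count of leaf nodes: 2


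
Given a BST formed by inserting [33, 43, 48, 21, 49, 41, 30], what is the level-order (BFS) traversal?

Tree insertion order: [33, 43, 48, 21, 49, 41, 30]
Tree (level-order array): [33, 21, 43, None, 30, 41, 48, None, None, None, None, None, 49]
BFS from the root, enqueuing left then right child of each popped node:
  queue [33] -> pop 33, enqueue [21, 43], visited so far: [33]
  queue [21, 43] -> pop 21, enqueue [30], visited so far: [33, 21]
  queue [43, 30] -> pop 43, enqueue [41, 48], visited so far: [33, 21, 43]
  queue [30, 41, 48] -> pop 30, enqueue [none], visited so far: [33, 21, 43, 30]
  queue [41, 48] -> pop 41, enqueue [none], visited so far: [33, 21, 43, 30, 41]
  queue [48] -> pop 48, enqueue [49], visited so far: [33, 21, 43, 30, 41, 48]
  queue [49] -> pop 49, enqueue [none], visited so far: [33, 21, 43, 30, 41, 48, 49]
Result: [33, 21, 43, 30, 41, 48, 49]


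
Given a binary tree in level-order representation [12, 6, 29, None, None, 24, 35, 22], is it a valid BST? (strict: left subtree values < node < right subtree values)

Level-order array: [12, 6, 29, None, None, 24, 35, 22]
Validate using subtree bounds (lo, hi): at each node, require lo < value < hi,
then recurse left with hi=value and right with lo=value.
Preorder trace (stopping at first violation):
  at node 12 with bounds (-inf, +inf): OK
  at node 6 with bounds (-inf, 12): OK
  at node 29 with bounds (12, +inf): OK
  at node 24 with bounds (12, 29): OK
  at node 22 with bounds (12, 24): OK
  at node 35 with bounds (29, +inf): OK
No violation found at any node.
Result: Valid BST


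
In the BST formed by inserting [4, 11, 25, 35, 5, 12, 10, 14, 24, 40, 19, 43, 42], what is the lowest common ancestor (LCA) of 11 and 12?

Tree insertion order: [4, 11, 25, 35, 5, 12, 10, 14, 24, 40, 19, 43, 42]
Tree (level-order array): [4, None, 11, 5, 25, None, 10, 12, 35, None, None, None, 14, None, 40, None, 24, None, 43, 19, None, 42]
In a BST, the LCA of p=11, q=12 is the first node v on the
root-to-leaf path with p <= v <= q (go left if both < v, right if both > v).
Walk from root:
  at 4: both 11 and 12 > 4, go right
  at 11: 11 <= 11 <= 12, this is the LCA
LCA = 11


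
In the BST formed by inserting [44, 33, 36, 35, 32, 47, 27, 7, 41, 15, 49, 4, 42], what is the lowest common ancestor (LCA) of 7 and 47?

Tree insertion order: [44, 33, 36, 35, 32, 47, 27, 7, 41, 15, 49, 4, 42]
Tree (level-order array): [44, 33, 47, 32, 36, None, 49, 27, None, 35, 41, None, None, 7, None, None, None, None, 42, 4, 15]
In a BST, the LCA of p=7, q=47 is the first node v on the
root-to-leaf path with p <= v <= q (go left if both < v, right if both > v).
Walk from root:
  at 44: 7 <= 44 <= 47, this is the LCA
LCA = 44


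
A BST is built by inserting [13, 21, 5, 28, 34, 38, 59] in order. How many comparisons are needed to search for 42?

Search path for 42: 13 -> 21 -> 28 -> 34 -> 38 -> 59
Found: False
Comparisons: 6


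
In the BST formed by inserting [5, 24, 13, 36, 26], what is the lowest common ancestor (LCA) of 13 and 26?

Tree insertion order: [5, 24, 13, 36, 26]
Tree (level-order array): [5, None, 24, 13, 36, None, None, 26]
In a BST, the LCA of p=13, q=26 is the first node v on the
root-to-leaf path with p <= v <= q (go left if both < v, right if both > v).
Walk from root:
  at 5: both 13 and 26 > 5, go right
  at 24: 13 <= 24 <= 26, this is the LCA
LCA = 24


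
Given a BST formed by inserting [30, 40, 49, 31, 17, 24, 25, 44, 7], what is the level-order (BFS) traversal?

Tree insertion order: [30, 40, 49, 31, 17, 24, 25, 44, 7]
Tree (level-order array): [30, 17, 40, 7, 24, 31, 49, None, None, None, 25, None, None, 44]
BFS from the root, enqueuing left then right child of each popped node:
  queue [30] -> pop 30, enqueue [17, 40], visited so far: [30]
  queue [17, 40] -> pop 17, enqueue [7, 24], visited so far: [30, 17]
  queue [40, 7, 24] -> pop 40, enqueue [31, 49], visited so far: [30, 17, 40]
  queue [7, 24, 31, 49] -> pop 7, enqueue [none], visited so far: [30, 17, 40, 7]
  queue [24, 31, 49] -> pop 24, enqueue [25], visited so far: [30, 17, 40, 7, 24]
  queue [31, 49, 25] -> pop 31, enqueue [none], visited so far: [30, 17, 40, 7, 24, 31]
  queue [49, 25] -> pop 49, enqueue [44], visited so far: [30, 17, 40, 7, 24, 31, 49]
  queue [25, 44] -> pop 25, enqueue [none], visited so far: [30, 17, 40, 7, 24, 31, 49, 25]
  queue [44] -> pop 44, enqueue [none], visited so far: [30, 17, 40, 7, 24, 31, 49, 25, 44]
Result: [30, 17, 40, 7, 24, 31, 49, 25, 44]


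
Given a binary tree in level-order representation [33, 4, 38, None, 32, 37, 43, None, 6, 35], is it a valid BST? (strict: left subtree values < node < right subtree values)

Level-order array: [33, 4, 38, None, 32, 37, 43, None, 6, 35]
Validate using subtree bounds (lo, hi): at each node, require lo < value < hi,
then recurse left with hi=value and right with lo=value.
Preorder trace (stopping at first violation):
  at node 33 with bounds (-inf, +inf): OK
  at node 4 with bounds (-inf, 33): OK
  at node 32 with bounds (4, 33): OK
  at node 6 with bounds (32, 33): VIOLATION
Node 6 violates its bound: not (32 < 6 < 33).
Result: Not a valid BST


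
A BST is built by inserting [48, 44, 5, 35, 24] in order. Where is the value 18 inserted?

Starting tree (level order): [48, 44, None, 5, None, None, 35, 24]
Insertion path: 48 -> 44 -> 5 -> 35 -> 24
Result: insert 18 as left child of 24
Final tree (level order): [48, 44, None, 5, None, None, 35, 24, None, 18]


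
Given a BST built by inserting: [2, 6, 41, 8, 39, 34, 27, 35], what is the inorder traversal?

Tree insertion order: [2, 6, 41, 8, 39, 34, 27, 35]
Tree (level-order array): [2, None, 6, None, 41, 8, None, None, 39, 34, None, 27, 35]
Inorder traversal: [2, 6, 8, 27, 34, 35, 39, 41]


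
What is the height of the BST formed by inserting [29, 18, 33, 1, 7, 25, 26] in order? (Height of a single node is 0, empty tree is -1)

Insertion order: [29, 18, 33, 1, 7, 25, 26]
Tree (level-order array): [29, 18, 33, 1, 25, None, None, None, 7, None, 26]
Compute height bottom-up (empty subtree = -1):
  height(7) = 1 + max(-1, -1) = 0
  height(1) = 1 + max(-1, 0) = 1
  height(26) = 1 + max(-1, -1) = 0
  height(25) = 1 + max(-1, 0) = 1
  height(18) = 1 + max(1, 1) = 2
  height(33) = 1 + max(-1, -1) = 0
  height(29) = 1 + max(2, 0) = 3
Height = 3


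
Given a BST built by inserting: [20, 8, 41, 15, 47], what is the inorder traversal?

Tree insertion order: [20, 8, 41, 15, 47]
Tree (level-order array): [20, 8, 41, None, 15, None, 47]
Inorder traversal: [8, 15, 20, 41, 47]


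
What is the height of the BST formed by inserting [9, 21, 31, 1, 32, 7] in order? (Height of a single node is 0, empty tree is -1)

Insertion order: [9, 21, 31, 1, 32, 7]
Tree (level-order array): [9, 1, 21, None, 7, None, 31, None, None, None, 32]
Compute height bottom-up (empty subtree = -1):
  height(7) = 1 + max(-1, -1) = 0
  height(1) = 1 + max(-1, 0) = 1
  height(32) = 1 + max(-1, -1) = 0
  height(31) = 1 + max(-1, 0) = 1
  height(21) = 1 + max(-1, 1) = 2
  height(9) = 1 + max(1, 2) = 3
Height = 3


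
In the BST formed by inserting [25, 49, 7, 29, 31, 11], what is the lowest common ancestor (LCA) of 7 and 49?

Tree insertion order: [25, 49, 7, 29, 31, 11]
Tree (level-order array): [25, 7, 49, None, 11, 29, None, None, None, None, 31]
In a BST, the LCA of p=7, q=49 is the first node v on the
root-to-leaf path with p <= v <= q (go left if both < v, right if both > v).
Walk from root:
  at 25: 7 <= 25 <= 49, this is the LCA
LCA = 25
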